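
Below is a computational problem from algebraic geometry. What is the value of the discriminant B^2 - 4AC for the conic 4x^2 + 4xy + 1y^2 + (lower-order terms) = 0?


The discriminant of a conic Ax^2 + Bxy + Cy^2 + ... = 0 is B^2 - 4AC.
B^2 = 4^2 = 16
4AC = 4*4*1 = 16
Discriminant = 16 - 16 = 0

0


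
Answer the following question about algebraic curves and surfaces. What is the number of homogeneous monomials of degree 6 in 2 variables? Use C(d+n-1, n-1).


The number of degree-6 monomials in 2 variables is C(d+n-1, n-1).
= C(6+2-1, 2-1) = C(7, 1)
= 7

7


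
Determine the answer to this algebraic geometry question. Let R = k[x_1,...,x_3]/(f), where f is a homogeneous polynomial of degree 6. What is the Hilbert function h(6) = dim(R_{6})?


For R = k[x_1,...,x_n]/(f) with f homogeneous of degree e:
The Hilbert series is (1 - t^e)/(1 - t)^n.
So h(d) = C(d+n-1, n-1) - C(d-e+n-1, n-1) for d >= e.
With n=3, e=6, d=6:
C(6+3-1, 3-1) = C(8, 2) = 28
C(6-6+3-1, 3-1) = C(2, 2) = 1
h(6) = 28 - 1 = 27

27


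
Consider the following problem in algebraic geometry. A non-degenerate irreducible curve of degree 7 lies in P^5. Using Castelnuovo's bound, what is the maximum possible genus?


Castelnuovo's bound: write d - 1 = m(r-1) + epsilon with 0 <= epsilon < r-1.
d - 1 = 7 - 1 = 6
r - 1 = 5 - 1 = 4
6 = 1*4 + 2, so m = 1, epsilon = 2
pi(d, r) = m(m-1)(r-1)/2 + m*epsilon
= 1*0*4/2 + 1*2
= 0/2 + 2
= 0 + 2 = 2

2


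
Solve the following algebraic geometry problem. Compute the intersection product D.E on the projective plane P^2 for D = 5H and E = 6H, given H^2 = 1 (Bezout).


Using bilinearity of the intersection pairing on the projective plane P^2:
(aH).(bH) = ab * (H.H)
We have H^2 = 1 (Bezout).
D.E = (5H).(6H) = 5*6*1
= 30*1
= 30

30


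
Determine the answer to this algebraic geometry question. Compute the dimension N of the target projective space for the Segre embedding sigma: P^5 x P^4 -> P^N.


The Segre embedding maps P^m x P^n into P^N via
all products of coordinates from each factor.
N = (m+1)(n+1) - 1
N = (5+1)(4+1) - 1
N = 6*5 - 1
N = 30 - 1 = 29

29


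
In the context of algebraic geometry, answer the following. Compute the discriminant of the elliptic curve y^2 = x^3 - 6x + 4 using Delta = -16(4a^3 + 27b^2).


Compute each component:
4a^3 = 4*(-6)^3 = 4*(-216) = -864
27b^2 = 27*4^2 = 27*16 = 432
4a^3 + 27b^2 = -864 + 432 = -432
Delta = -16*(-432) = 6912

6912


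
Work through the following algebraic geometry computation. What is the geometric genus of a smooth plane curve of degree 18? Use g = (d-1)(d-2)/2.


Using the genus formula for smooth plane curves:
g = (d-1)(d-2)/2
g = (18-1)(18-2)/2
g = 17*16/2
g = 272/2 = 136

136


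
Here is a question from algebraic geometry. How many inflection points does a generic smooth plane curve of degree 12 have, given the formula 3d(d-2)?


For a general smooth plane curve C of degree d, the inflection points are
the intersection of C with its Hessian curve, which has degree 3(d-2).
By Bezout, the total intersection number is d * 3(d-2) = 12 * 30 = 360.
For a general curve every flex is ordinary, so each contributes
multiplicity 1 to C·Hess(C), and the number of distinct inflection
points is 3d(d-2).
Inflection points = 3*12*(12-2) = 3*12*10 = 360

360


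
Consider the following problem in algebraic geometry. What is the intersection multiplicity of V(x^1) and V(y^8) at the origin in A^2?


The intersection multiplicity of V(x^a) and V(y^b) at the origin is:
I(O; V(x^1), V(y^8)) = dim_k(k[x,y]/(x^1, y^8))
A basis for k[x,y]/(x^1, y^8) is the set of monomials x^i * y^j
where 0 <= i < 1 and 0 <= j < 8.
The number of such monomials is 1 * 8 = 8

8


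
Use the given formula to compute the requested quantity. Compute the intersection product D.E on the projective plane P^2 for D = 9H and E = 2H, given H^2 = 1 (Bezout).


Using bilinearity of the intersection pairing on the projective plane P^2:
(aH).(bH) = ab * (H.H)
We have H^2 = 1 (Bezout).
D.E = (9H).(2H) = 9*2*1
= 18*1
= 18

18


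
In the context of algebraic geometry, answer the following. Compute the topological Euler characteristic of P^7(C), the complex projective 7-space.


The complex projective space P^7 has one cell in each even real dimension 0, 2, ..., 14.
The cohomology groups are H^{2k}(P^7) = Z for k = 0,...,7, and 0 otherwise.
Euler characteristic = sum of Betti numbers = 1 per even-dimensional cohomology group.
chi(P^7) = 7 + 1 = 8

8


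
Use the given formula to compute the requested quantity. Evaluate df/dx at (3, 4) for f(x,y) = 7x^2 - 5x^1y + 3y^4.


df/dx = 2*7*x^1 + 1*(-5)*x^0*y
At (3,4): 2*7*3^1 + 1*(-5)*3^0*4
= 42 - 20
= 22

22


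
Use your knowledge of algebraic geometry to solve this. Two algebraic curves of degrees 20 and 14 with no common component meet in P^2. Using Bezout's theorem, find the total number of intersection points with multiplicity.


Bezout's theorem states the intersection count equals the product of degrees.
Intersection count = 20 * 14 = 280

280


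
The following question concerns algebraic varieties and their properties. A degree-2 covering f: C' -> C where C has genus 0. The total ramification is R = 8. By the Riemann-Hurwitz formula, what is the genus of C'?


Riemann-Hurwitz formula: 2g' - 2 = d(2g - 2) + R
Given: d = 2, g = 0, R = 8
2g' - 2 = 2*(2*0 - 2) + 8
2g' - 2 = 2*(-2) + 8
2g' - 2 = -4 + 8 = 4
2g' = 6
g' = 3

3


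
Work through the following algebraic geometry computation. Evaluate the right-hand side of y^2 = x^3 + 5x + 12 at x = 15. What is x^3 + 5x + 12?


Compute x^3 + 5x + 12 at x = 15:
x^3 = 15^3 = 3375
5*x = 5*15 = 75
Sum: 3375 + 75 + 12 = 3462

3462


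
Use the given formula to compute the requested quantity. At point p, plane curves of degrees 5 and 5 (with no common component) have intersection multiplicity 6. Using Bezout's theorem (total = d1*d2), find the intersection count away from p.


By Bezout's theorem, the total intersection number is d1 * d2.
Total = 5 * 5 = 25
Intersection multiplicity at p = 6
Remaining intersections = 25 - 6 = 19

19


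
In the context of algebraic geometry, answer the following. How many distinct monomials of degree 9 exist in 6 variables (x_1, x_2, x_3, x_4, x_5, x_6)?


The number of degree-9 monomials in 6 variables is C(d+n-1, n-1).
= C(9+6-1, 6-1) = C(14, 5)
= 2002

2002


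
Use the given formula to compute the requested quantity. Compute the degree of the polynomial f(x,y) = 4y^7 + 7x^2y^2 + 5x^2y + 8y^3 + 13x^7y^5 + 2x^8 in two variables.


Examine each term for its total degree (sum of exponents).
  Term '4y^7' has total degree 0+7 = 7.
  Term '7x^2y^2' has total degree 2+2 = 4.
  Term '5x^2y' has total degree 2+1 = 3.
  Term '8y^3' has total degree 0+3 = 3.
  Term '13x^7y^5' has total degree 7+5 = 12.
  Term '2x^8' has total degree 8+0 = 8.
The maximum total degree among all terms is 12.

12


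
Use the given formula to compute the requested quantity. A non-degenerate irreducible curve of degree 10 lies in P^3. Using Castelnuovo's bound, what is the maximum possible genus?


Castelnuovo's bound: write d - 1 = m(r-1) + epsilon with 0 <= epsilon < r-1.
d - 1 = 10 - 1 = 9
r - 1 = 3 - 1 = 2
9 = 4*2 + 1, so m = 4, epsilon = 1
pi(d, r) = m(m-1)(r-1)/2 + m*epsilon
= 4*3*2/2 + 4*1
= 24/2 + 4
= 12 + 4 = 16

16


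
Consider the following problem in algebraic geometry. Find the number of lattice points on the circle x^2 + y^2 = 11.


Systematically check integer values of x where x^2 <= 11.
For each valid x, check if 11 - x^2 is a perfect square.
Total integer solutions found: 0

0


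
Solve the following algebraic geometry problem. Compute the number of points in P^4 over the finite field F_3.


P^4(F_3) has (q^(n+1) - 1)/(q - 1) points.
= 3^4 + 3^3 + 3^2 + 3^1 + 3^0
= 81 + 27 + 9 + 3 + 1
= 121

121


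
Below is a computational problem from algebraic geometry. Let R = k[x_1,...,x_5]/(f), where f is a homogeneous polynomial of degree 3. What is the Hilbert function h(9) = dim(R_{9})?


For R = k[x_1,...,x_n]/(f) with f homogeneous of degree e:
The Hilbert series is (1 - t^e)/(1 - t)^n.
So h(d) = C(d+n-1, n-1) - C(d-e+n-1, n-1) for d >= e.
With n=5, e=3, d=9:
C(9+5-1, 5-1) = C(13, 4) = 715
C(9-3+5-1, 5-1) = C(10, 4) = 210
h(9) = 715 - 210 = 505

505


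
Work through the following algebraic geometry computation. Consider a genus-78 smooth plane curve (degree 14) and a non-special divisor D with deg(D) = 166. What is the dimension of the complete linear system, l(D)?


First, compute the genus of a smooth plane curve of degree 14:
g = (d-1)(d-2)/2 = (14-1)(14-2)/2 = 78
For a non-special divisor D (i.e., h^1(D) = 0), Riemann-Roch gives:
l(D) = deg(D) - g + 1
Since deg(D) = 166 >= 2g - 1 = 155, D is non-special.
l(D) = 166 - 78 + 1 = 89

89


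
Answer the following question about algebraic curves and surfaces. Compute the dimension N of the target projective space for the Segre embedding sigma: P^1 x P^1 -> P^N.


The Segre embedding maps P^m x P^n into P^N via
all products of coordinates from each factor.
N = (m+1)(n+1) - 1
N = (1+1)(1+1) - 1
N = 2*2 - 1
N = 4 - 1 = 3

3


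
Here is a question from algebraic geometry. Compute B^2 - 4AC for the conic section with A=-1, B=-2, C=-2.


The discriminant of a conic Ax^2 + Bxy + Cy^2 + ... = 0 is B^2 - 4AC.
B^2 = (-2)^2 = 4
4AC = 4*(-1)*(-2) = 8
Discriminant = 4 - 8 = -4

-4


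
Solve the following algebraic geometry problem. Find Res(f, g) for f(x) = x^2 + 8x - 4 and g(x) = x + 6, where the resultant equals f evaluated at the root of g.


For Res(f, x - c), we evaluate f at x = c.
f(-6) = (-6)^2 + 8*(-6) - 4
= 36 - 48 - 4
= -12 - 4 = -16
Res(f, g) = -16

-16


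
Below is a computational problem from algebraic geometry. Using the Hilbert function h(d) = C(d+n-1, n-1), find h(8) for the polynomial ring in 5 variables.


The Hilbert function for the polynomial ring in 5 variables is:
h(d) = C(d+n-1, n-1)
h(8) = C(8+5-1, 5-1) = C(12, 4)
= 12! / (4! * 8!)
= 495

495


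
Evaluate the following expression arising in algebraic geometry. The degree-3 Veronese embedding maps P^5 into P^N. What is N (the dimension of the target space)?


The Veronese embedding v_d: P^n -> P^N maps each point to all
degree-d monomials in n+1 homogeneous coordinates.
N = C(n+d, d) - 1
N = C(5+3, 3) - 1
N = C(8, 3) - 1
C(8, 3) = 56
N = 56 - 1 = 55

55


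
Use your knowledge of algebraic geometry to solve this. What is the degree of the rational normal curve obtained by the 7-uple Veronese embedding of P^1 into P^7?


The rational normal curve in P^7 is the image of P^1 under the 7-uple Veronese.
A general hyperplane in P^7 pulls back to a degree-7 form on P^1, which has 7 zeros,
so the curve meets a general hyperplane in 7 points. Degree = 7.

7


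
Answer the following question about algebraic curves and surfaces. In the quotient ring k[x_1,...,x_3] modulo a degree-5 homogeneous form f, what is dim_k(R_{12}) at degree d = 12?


For R = k[x_1,...,x_n]/(f) with f homogeneous of degree e:
The Hilbert series is (1 - t^e)/(1 - t)^n.
So h(d) = C(d+n-1, n-1) - C(d-e+n-1, n-1) for d >= e.
With n=3, e=5, d=12:
C(12+3-1, 3-1) = C(14, 2) = 91
C(12-5+3-1, 3-1) = C(9, 2) = 36
h(12) = 91 - 36 = 55

55


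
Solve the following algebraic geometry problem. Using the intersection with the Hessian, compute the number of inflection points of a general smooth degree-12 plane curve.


For a general smooth plane curve C of degree d, the inflection points are
the intersection of C with its Hessian curve, which has degree 3(d-2).
By Bezout, the total intersection number is d * 3(d-2) = 12 * 30 = 360.
For a general curve every flex is ordinary, so each contributes
multiplicity 1 to C·Hess(C), and the number of distinct inflection
points is 3d(d-2).
Inflection points = 3*12*(12-2) = 3*12*10 = 360

360


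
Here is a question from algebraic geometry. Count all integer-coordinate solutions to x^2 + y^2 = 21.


Systematically check integer values of x where x^2 <= 21.
For each valid x, check if 21 - x^2 is a perfect square.
Total integer solutions found: 0

0


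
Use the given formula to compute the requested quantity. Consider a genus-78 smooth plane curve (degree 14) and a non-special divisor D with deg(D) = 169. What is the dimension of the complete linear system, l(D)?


First, compute the genus of a smooth plane curve of degree 14:
g = (d-1)(d-2)/2 = (14-1)(14-2)/2 = 78
For a non-special divisor D (i.e., h^1(D) = 0), Riemann-Roch gives:
l(D) = deg(D) - g + 1
Since deg(D) = 169 >= 2g - 1 = 155, D is non-special.
l(D) = 169 - 78 + 1 = 92

92


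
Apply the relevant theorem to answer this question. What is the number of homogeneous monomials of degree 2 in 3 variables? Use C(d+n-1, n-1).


The number of degree-2 monomials in 3 variables is C(d+n-1, n-1).
= C(2+3-1, 3-1) = C(4, 2)
= 6

6


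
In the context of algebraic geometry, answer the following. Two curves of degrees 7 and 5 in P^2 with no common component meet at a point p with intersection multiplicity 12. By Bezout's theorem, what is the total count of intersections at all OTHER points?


By Bezout's theorem, the total intersection number is d1 * d2.
Total = 7 * 5 = 35
Intersection multiplicity at p = 12
Remaining intersections = 35 - 12 = 23

23


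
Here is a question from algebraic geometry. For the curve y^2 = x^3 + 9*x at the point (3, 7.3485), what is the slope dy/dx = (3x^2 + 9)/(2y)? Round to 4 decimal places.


Using implicit differentiation of y^2 = x^3 + 9*x:
2y * dy/dx = 3x^2 + 9
dy/dx = (3x^2 + 9)/(2y)
Numerator: 3*3^2 + 9 = 36
Denominator: 2*7.3485 = 14.697
dy/dx = 36/14.697 = 2.4495

2.4495


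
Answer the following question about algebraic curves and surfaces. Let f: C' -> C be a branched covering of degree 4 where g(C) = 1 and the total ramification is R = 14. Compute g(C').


Riemann-Hurwitz formula: 2g' - 2 = d(2g - 2) + R
Given: d = 4, g = 1, R = 14
2g' - 2 = 4*(2*1 - 2) + 14
2g' - 2 = 4*0 + 14
2g' - 2 = 0 + 14 = 14
2g' = 16
g' = 8

8


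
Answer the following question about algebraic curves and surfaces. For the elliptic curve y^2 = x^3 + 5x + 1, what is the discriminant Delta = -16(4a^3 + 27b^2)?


Compute each component:
4a^3 = 4*5^3 = 4*125 = 500
27b^2 = 27*1^2 = 27*1 = 27
4a^3 + 27b^2 = 500 + 27 = 527
Delta = -16*527 = -8432

-8432


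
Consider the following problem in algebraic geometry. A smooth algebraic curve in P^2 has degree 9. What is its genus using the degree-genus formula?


Using the genus formula for smooth plane curves:
g = (d-1)(d-2)/2
g = (9-1)(9-2)/2
g = 8*7/2
g = 56/2 = 28

28


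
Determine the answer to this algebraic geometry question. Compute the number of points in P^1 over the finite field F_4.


P^1(F_4) has (q^(n+1) - 1)/(q - 1) points.
= 4^1 + 4^0
= 4 + 1
= 5

5


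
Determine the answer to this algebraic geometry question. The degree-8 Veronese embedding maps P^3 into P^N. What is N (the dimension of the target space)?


The Veronese embedding v_d: P^n -> P^N maps each point to all
degree-d monomials in n+1 homogeneous coordinates.
N = C(n+d, d) - 1
N = C(3+8, 8) - 1
N = C(11, 8) - 1
C(11, 8) = 165
N = 165 - 1 = 164

164


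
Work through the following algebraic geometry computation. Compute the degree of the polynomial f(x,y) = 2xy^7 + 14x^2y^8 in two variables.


Examine each term for its total degree (sum of exponents).
  Term '2xy^7' has total degree 1+7 = 8.
  Term '14x^2y^8' has total degree 2+8 = 10.
The maximum total degree among all terms is 10.

10


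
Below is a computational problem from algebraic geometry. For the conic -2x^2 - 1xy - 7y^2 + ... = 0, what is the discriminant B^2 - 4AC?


The discriminant of a conic Ax^2 + Bxy + Cy^2 + ... = 0 is B^2 - 4AC.
B^2 = (-1)^2 = 1
4AC = 4*(-2)*(-7) = 56
Discriminant = 1 - 56 = -55

-55


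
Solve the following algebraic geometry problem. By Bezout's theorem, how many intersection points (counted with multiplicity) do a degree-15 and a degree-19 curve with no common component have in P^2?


Bezout's theorem states the intersection count equals the product of degrees.
Intersection count = 15 * 19 = 285

285


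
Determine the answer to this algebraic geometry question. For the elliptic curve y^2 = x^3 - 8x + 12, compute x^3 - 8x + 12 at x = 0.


Compute x^3 - 8x + 12 at x = 0:
x^3 = 0^3 = 0
(-8)*x = (-8)*0 = 0
Sum: 0 + 0 + 12 = 12

12


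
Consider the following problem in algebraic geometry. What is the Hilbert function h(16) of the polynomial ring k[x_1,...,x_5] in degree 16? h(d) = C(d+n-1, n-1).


The Hilbert function for the polynomial ring in 5 variables is:
h(d) = C(d+n-1, n-1)
h(16) = C(16+5-1, 5-1) = C(20, 4)
= 20! / (4! * 16!)
= 4845

4845


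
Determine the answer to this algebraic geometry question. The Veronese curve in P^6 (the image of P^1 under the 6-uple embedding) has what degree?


The rational normal curve in P^6 is the image of P^1 under the 6-uple Veronese.
A general hyperplane in P^6 pulls back to a degree-6 form on P^1, which has 6 zeros,
so the curve meets a general hyperplane in 6 points. Degree = 6.

6


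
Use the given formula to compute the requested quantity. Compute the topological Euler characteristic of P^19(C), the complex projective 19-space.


The complex projective space P^19 has one cell in each even real dimension 0, 2, ..., 38.
The cohomology groups are H^{2k}(P^19) = Z for k = 0,...,19, and 0 otherwise.
Euler characteristic = sum of Betti numbers = 1 per even-dimensional cohomology group.
chi(P^19) = 19 + 1 = 20

20


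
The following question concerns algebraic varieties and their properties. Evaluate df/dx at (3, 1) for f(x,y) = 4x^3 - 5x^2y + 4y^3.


df/dx = 3*4*x^2 + 2*(-5)*x^1*y
At (3,1): 3*4*3^2 + 2*(-5)*3^1*1
= 108 - 30
= 78

78


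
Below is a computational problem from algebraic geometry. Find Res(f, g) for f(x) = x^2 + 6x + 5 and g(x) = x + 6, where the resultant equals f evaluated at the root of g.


For Res(f, x - c), we evaluate f at x = c.
f(-6) = (-6)^2 + 6*(-6) + 5
= 36 - 36 + 5
= 0 + 5 = 5
Res(f, g) = 5

5


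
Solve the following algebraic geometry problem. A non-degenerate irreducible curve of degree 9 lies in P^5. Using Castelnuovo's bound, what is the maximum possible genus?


Castelnuovo's bound: write d - 1 = m(r-1) + epsilon with 0 <= epsilon < r-1.
d - 1 = 9 - 1 = 8
r - 1 = 5 - 1 = 4
8 = 2*4 + 0, so m = 2, epsilon = 0
pi(d, r) = m(m-1)(r-1)/2 + m*epsilon
= 2*1*4/2 + 2*0
= 8/2 + 0
= 4 + 0 = 4

4


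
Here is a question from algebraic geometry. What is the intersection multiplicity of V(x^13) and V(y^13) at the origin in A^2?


The intersection multiplicity of V(x^a) and V(y^b) at the origin is:
I(O; V(x^13), V(y^13)) = dim_k(k[x,y]/(x^13, y^13))
A basis for k[x,y]/(x^13, y^13) is the set of monomials x^i * y^j
where 0 <= i < 13 and 0 <= j < 13.
The number of such monomials is 13 * 13 = 169

169


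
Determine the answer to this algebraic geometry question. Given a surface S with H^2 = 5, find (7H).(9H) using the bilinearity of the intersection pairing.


Using bilinearity of the intersection pairing on a surface S:
(aH).(bH) = ab * (H.H)
We have H^2 = 5.
D.E = (7H).(9H) = 7*9*5
= 63*5
= 315

315


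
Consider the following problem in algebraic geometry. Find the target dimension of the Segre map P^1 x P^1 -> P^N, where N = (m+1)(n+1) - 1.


The Segre embedding maps P^m x P^n into P^N via
all products of coordinates from each factor.
N = (m+1)(n+1) - 1
N = (1+1)(1+1) - 1
N = 2*2 - 1
N = 4 - 1 = 3

3


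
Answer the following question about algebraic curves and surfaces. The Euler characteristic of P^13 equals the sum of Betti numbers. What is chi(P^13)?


The complex projective space P^13 has one cell in each even real dimension 0, 2, ..., 26.
The cohomology groups are H^{2k}(P^13) = Z for k = 0,...,13, and 0 otherwise.
Euler characteristic = sum of Betti numbers = 1 per even-dimensional cohomology group.
chi(P^13) = 13 + 1 = 14

14


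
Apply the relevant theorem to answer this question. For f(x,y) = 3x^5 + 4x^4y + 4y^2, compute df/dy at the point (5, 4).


df/dy = 4*x^4 + 2*4*y^1
At (5,4): 4*5^4 + 2*4*4^1
= 2500 + 32
= 2532

2532


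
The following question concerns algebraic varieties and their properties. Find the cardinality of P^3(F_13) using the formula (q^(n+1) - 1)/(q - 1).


P^3(F_13) has (q^(n+1) - 1)/(q - 1) points.
= 13^3 + 13^2 + 13^1 + 13^0
= 2197 + 169 + 13 + 1
= 2380

2380


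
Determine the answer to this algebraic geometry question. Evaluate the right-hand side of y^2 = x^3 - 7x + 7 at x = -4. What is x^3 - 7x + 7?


Compute x^3 - 7x + 7 at x = -4:
x^3 = (-4)^3 = -64
(-7)*x = (-7)*(-4) = 28
Sum: -64 + 28 + 7 = -29

-29


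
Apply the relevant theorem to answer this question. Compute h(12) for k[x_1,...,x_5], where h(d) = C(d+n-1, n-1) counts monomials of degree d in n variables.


The Hilbert function for the polynomial ring in 5 variables is:
h(d) = C(d+n-1, n-1)
h(12) = C(12+5-1, 5-1) = C(16, 4)
= 16! / (4! * 12!)
= 1820

1820


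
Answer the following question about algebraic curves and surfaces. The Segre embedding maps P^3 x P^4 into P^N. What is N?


The Segre embedding maps P^m x P^n into P^N via
all products of coordinates from each factor.
N = (m+1)(n+1) - 1
N = (3+1)(4+1) - 1
N = 4*5 - 1
N = 20 - 1 = 19

19


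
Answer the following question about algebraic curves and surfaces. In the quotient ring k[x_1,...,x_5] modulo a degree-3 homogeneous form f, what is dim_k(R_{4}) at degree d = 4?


For R = k[x_1,...,x_n]/(f) with f homogeneous of degree e:
The Hilbert series is (1 - t^e)/(1 - t)^n.
So h(d) = C(d+n-1, n-1) - C(d-e+n-1, n-1) for d >= e.
With n=5, e=3, d=4:
C(4+5-1, 5-1) = C(8, 4) = 70
C(4-3+5-1, 5-1) = C(5, 4) = 5
h(4) = 70 - 5 = 65

65


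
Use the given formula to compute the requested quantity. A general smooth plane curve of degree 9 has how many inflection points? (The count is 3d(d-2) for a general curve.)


For a general smooth plane curve C of degree d, the inflection points are
the intersection of C with its Hessian curve, which has degree 3(d-2).
By Bezout, the total intersection number is d * 3(d-2) = 9 * 21 = 189.
For a general curve every flex is ordinary, so each contributes
multiplicity 1 to C·Hess(C), and the number of distinct inflection
points is 3d(d-2).
Inflection points = 3*9*(9-2) = 3*9*7 = 189

189


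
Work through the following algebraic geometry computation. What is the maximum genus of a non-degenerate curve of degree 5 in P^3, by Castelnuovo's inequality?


Castelnuovo's bound: write d - 1 = m(r-1) + epsilon with 0 <= epsilon < r-1.
d - 1 = 5 - 1 = 4
r - 1 = 3 - 1 = 2
4 = 2*2 + 0, so m = 2, epsilon = 0
pi(d, r) = m(m-1)(r-1)/2 + m*epsilon
= 2*1*2/2 + 2*0
= 4/2 + 0
= 2 + 0 = 2

2


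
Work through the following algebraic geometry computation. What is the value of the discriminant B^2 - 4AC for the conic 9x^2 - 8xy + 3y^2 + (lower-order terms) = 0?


The discriminant of a conic Ax^2 + Bxy + Cy^2 + ... = 0 is B^2 - 4AC.
B^2 = (-8)^2 = 64
4AC = 4*9*3 = 108
Discriminant = 64 - 108 = -44

-44


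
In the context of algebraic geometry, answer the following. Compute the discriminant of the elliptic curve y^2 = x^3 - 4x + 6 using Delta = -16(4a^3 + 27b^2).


Compute each component:
4a^3 = 4*(-4)^3 = 4*(-64) = -256
27b^2 = 27*6^2 = 27*36 = 972
4a^3 + 27b^2 = -256 + 972 = 716
Delta = -16*716 = -11456

-11456


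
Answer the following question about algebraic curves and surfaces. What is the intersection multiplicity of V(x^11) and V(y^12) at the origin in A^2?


The intersection multiplicity of V(x^a) and V(y^b) at the origin is:
I(O; V(x^11), V(y^12)) = dim_k(k[x,y]/(x^11, y^12))
A basis for k[x,y]/(x^11, y^12) is the set of monomials x^i * y^j
where 0 <= i < 11 and 0 <= j < 12.
The number of such monomials is 11 * 12 = 132

132


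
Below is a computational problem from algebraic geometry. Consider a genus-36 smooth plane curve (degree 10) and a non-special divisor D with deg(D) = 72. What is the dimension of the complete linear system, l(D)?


First, compute the genus of a smooth plane curve of degree 10:
g = (d-1)(d-2)/2 = (10-1)(10-2)/2 = 36
For a non-special divisor D (i.e., h^1(D) = 0), Riemann-Roch gives:
l(D) = deg(D) - g + 1
Since deg(D) = 72 >= 2g - 1 = 71, D is non-special.
l(D) = 72 - 36 + 1 = 37

37


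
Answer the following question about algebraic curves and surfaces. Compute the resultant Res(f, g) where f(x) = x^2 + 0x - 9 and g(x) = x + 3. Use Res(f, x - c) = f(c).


For Res(f, x - c), we evaluate f at x = c.
f(-3) = (-3)^2 + 0*(-3) - 9
= 9 + 0 - 9
= 9 - 9 = 0
Res(f, g) = 0

0


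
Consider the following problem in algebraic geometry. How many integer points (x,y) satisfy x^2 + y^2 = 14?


Systematically check integer values of x where x^2 <= 14.
For each valid x, check if 14 - x^2 is a perfect square.
Total integer solutions found: 0

0


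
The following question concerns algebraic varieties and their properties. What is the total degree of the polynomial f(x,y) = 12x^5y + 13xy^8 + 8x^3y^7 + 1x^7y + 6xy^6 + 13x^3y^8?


Examine each term for its total degree (sum of exponents).
  Term '12x^5y' has total degree 5+1 = 6.
  Term '13xy^8' has total degree 1+8 = 9.
  Term '8x^3y^7' has total degree 3+7 = 10.
  Term '1x^7y' has total degree 7+1 = 8.
  Term '6xy^6' has total degree 1+6 = 7.
  Term '13x^3y^8' has total degree 3+8 = 11.
The maximum total degree among all terms is 11.

11


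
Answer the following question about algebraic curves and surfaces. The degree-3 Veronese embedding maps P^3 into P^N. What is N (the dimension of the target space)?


The Veronese embedding v_d: P^n -> P^N maps each point to all
degree-d monomials in n+1 homogeneous coordinates.
N = C(n+d, d) - 1
N = C(3+3, 3) - 1
N = C(6, 3) - 1
C(6, 3) = 20
N = 20 - 1 = 19

19


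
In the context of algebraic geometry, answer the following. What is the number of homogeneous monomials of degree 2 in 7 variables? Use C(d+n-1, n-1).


The number of degree-2 monomials in 7 variables is C(d+n-1, n-1).
= C(2+7-1, 7-1) = C(8, 6)
= 28

28


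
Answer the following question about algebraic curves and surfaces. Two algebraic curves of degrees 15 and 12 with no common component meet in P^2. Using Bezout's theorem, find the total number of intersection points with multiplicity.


Bezout's theorem states the intersection count equals the product of degrees.
Intersection count = 15 * 12 = 180

180


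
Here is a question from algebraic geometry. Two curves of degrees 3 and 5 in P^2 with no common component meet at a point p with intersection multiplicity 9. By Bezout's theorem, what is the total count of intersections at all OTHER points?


By Bezout's theorem, the total intersection number is d1 * d2.
Total = 3 * 5 = 15
Intersection multiplicity at p = 9
Remaining intersections = 15 - 9 = 6

6


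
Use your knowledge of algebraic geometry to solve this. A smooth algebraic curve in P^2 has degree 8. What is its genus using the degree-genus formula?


Using the genus formula for smooth plane curves:
g = (d-1)(d-2)/2
g = (8-1)(8-2)/2
g = 7*6/2
g = 42/2 = 21

21


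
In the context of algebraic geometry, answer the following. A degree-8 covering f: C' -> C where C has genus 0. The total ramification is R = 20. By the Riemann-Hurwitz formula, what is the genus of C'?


Riemann-Hurwitz formula: 2g' - 2 = d(2g - 2) + R
Given: d = 8, g = 0, R = 20
2g' - 2 = 8*(2*0 - 2) + 20
2g' - 2 = 8*(-2) + 20
2g' - 2 = -16 + 20 = 4
2g' = 6
g' = 3

3


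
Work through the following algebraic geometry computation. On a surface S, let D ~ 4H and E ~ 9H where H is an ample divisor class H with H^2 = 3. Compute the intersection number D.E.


Using bilinearity of the intersection pairing on a surface S:
(aH).(bH) = ab * (H.H)
We have H^2 = 3.
D.E = (4H).(9H) = 4*9*3
= 36*3
= 108

108


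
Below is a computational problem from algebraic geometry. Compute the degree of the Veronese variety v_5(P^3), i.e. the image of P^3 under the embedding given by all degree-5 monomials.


The Veronese variety v_5(P^3) has degree d^r.
d^r = 5^3 = 125

125


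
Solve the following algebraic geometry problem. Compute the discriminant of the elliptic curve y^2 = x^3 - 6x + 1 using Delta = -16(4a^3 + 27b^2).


Compute each component:
4a^3 = 4*(-6)^3 = 4*(-216) = -864
27b^2 = 27*1^2 = 27*1 = 27
4a^3 + 27b^2 = -864 + 27 = -837
Delta = -16*(-837) = 13392

13392


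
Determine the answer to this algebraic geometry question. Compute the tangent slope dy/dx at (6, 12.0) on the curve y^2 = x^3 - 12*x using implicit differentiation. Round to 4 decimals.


Using implicit differentiation of y^2 = x^3 - 12*x:
2y * dy/dx = 3x^2 - 12
dy/dx = (3x^2 - 12)/(2y)
Numerator: 3*6^2 - 12 = 96
Denominator: 2*12.0 = 24.0
dy/dx = 96/24.0 = 4.0000

4.0000


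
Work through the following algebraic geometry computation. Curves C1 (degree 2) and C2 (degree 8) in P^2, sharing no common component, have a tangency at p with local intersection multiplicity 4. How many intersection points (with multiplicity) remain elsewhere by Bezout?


By Bezout's theorem, the total intersection number is d1 * d2.
Total = 2 * 8 = 16
Intersection multiplicity at p = 4
Remaining intersections = 16 - 4 = 12

12


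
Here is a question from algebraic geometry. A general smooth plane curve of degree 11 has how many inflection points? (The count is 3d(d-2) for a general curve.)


For a general smooth plane curve C of degree d, the inflection points are
the intersection of C with its Hessian curve, which has degree 3(d-2).
By Bezout, the total intersection number is d * 3(d-2) = 11 * 27 = 297.
For a general curve every flex is ordinary, so each contributes
multiplicity 1 to C·Hess(C), and the number of distinct inflection
points is 3d(d-2).
Inflection points = 3*11*(11-2) = 3*11*9 = 297

297


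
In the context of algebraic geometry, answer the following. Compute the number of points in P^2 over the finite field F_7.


P^2(F_7) has (q^(n+1) - 1)/(q - 1) points.
= 7^2 + 7^1 + 7^0
= 49 + 7 + 1
= 57

57


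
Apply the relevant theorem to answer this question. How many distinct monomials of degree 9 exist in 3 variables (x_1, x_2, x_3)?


The number of degree-9 monomials in 3 variables is C(d+n-1, n-1).
= C(9+3-1, 3-1) = C(11, 2)
= 55

55


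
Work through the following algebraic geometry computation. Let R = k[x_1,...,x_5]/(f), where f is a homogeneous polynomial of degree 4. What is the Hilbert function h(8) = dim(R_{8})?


For R = k[x_1,...,x_n]/(f) with f homogeneous of degree e:
The Hilbert series is (1 - t^e)/(1 - t)^n.
So h(d) = C(d+n-1, n-1) - C(d-e+n-1, n-1) for d >= e.
With n=5, e=4, d=8:
C(8+5-1, 5-1) = C(12, 4) = 495
C(8-4+5-1, 5-1) = C(8, 4) = 70
h(8) = 495 - 70 = 425

425


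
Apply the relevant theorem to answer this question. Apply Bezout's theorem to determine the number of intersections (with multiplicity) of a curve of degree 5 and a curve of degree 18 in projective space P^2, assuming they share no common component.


Bezout's theorem states the intersection count equals the product of degrees.
Intersection count = 5 * 18 = 90

90


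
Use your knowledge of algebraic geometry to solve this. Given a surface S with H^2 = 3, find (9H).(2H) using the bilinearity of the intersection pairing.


Using bilinearity of the intersection pairing on a surface S:
(aH).(bH) = ab * (H.H)
We have H^2 = 3.
D.E = (9H).(2H) = 9*2*3
= 18*3
= 54

54


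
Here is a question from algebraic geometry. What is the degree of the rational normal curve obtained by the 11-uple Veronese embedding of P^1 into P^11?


The rational normal curve in P^11 is the image of P^1 under the 11-uple Veronese.
A general hyperplane in P^11 pulls back to a degree-11 form on P^1, which has 11 zeros,
so the curve meets a general hyperplane in 11 points. Degree = 11.

11


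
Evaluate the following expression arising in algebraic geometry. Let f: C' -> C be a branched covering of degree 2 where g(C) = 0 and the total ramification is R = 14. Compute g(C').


Riemann-Hurwitz formula: 2g' - 2 = d(2g - 2) + R
Given: d = 2, g = 0, R = 14
2g' - 2 = 2*(2*0 - 2) + 14
2g' - 2 = 2*(-2) + 14
2g' - 2 = -4 + 14 = 10
2g' = 12
g' = 6

6


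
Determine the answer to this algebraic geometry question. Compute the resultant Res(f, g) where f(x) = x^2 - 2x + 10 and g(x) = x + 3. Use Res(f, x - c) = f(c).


For Res(f, x - c), we evaluate f at x = c.
f(-3) = (-3)^2 - 2*(-3) + 10
= 9 + 6 + 10
= 15 + 10 = 25
Res(f, g) = 25

25


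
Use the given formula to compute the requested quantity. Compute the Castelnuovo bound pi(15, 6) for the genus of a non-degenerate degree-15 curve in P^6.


Castelnuovo's bound: write d - 1 = m(r-1) + epsilon with 0 <= epsilon < r-1.
d - 1 = 15 - 1 = 14
r - 1 = 6 - 1 = 5
14 = 2*5 + 4, so m = 2, epsilon = 4
pi(d, r) = m(m-1)(r-1)/2 + m*epsilon
= 2*1*5/2 + 2*4
= 10/2 + 8
= 5 + 8 = 13

13


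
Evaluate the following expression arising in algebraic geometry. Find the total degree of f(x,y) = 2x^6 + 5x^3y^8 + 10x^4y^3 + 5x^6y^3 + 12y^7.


Examine each term for its total degree (sum of exponents).
  Term '2x^6' has total degree 6+0 = 6.
  Term '5x^3y^8' has total degree 3+8 = 11.
  Term '10x^4y^3' has total degree 4+3 = 7.
  Term '5x^6y^3' has total degree 6+3 = 9.
  Term '12y^7' has total degree 0+7 = 7.
The maximum total degree among all terms is 11.

11


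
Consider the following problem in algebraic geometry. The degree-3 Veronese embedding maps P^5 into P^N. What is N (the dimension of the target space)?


The Veronese embedding v_d: P^n -> P^N maps each point to all
degree-d monomials in n+1 homogeneous coordinates.
N = C(n+d, d) - 1
N = C(5+3, 3) - 1
N = C(8, 3) - 1
C(8, 3) = 56
N = 56 - 1 = 55

55


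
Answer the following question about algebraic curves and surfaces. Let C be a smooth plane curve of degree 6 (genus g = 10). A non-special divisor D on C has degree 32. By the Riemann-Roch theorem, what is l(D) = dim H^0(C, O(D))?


First, compute the genus of a smooth plane curve of degree 6:
g = (d-1)(d-2)/2 = (6-1)(6-2)/2 = 10
For a non-special divisor D (i.e., h^1(D) = 0), Riemann-Roch gives:
l(D) = deg(D) - g + 1
Since deg(D) = 32 >= 2g - 1 = 19, D is non-special.
l(D) = 32 - 10 + 1 = 23

23


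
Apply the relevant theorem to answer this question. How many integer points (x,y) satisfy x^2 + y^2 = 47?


Systematically check integer values of x where x^2 <= 47.
For each valid x, check if 47 - x^2 is a perfect square.
Total integer solutions found: 0

0


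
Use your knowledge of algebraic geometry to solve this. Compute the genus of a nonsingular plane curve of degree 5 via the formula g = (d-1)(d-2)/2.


Using the genus formula for smooth plane curves:
g = (d-1)(d-2)/2
g = (5-1)(5-2)/2
g = 4*3/2
g = 12/2 = 6

6


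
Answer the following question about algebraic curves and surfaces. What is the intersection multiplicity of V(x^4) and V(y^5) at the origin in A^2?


The intersection multiplicity of V(x^a) and V(y^b) at the origin is:
I(O; V(x^4), V(y^5)) = dim_k(k[x,y]/(x^4, y^5))
A basis for k[x,y]/(x^4, y^5) is the set of monomials x^i * y^j
where 0 <= i < 4 and 0 <= j < 5.
The number of such monomials is 4 * 5 = 20

20


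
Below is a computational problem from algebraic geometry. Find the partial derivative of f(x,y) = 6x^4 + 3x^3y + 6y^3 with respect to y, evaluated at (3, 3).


df/dy = 3*x^3 + 3*6*y^2
At (3,3): 3*3^3 + 3*6*3^2
= 81 + 162
= 243

243


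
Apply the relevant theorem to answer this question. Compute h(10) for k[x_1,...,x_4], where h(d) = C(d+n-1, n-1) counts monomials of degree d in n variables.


The Hilbert function for the polynomial ring in 4 variables is:
h(d) = C(d+n-1, n-1)
h(10) = C(10+4-1, 4-1) = C(13, 3)
= 13! / (3! * 10!)
= 286

286


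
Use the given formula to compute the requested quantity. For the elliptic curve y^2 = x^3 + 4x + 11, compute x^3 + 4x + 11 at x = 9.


Compute x^3 + 4x + 11 at x = 9:
x^3 = 9^3 = 729
4*x = 4*9 = 36
Sum: 729 + 36 + 11 = 776

776


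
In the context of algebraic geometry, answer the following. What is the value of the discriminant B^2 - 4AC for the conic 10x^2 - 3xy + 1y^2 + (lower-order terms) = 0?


The discriminant of a conic Ax^2 + Bxy + Cy^2 + ... = 0 is B^2 - 4AC.
B^2 = (-3)^2 = 9
4AC = 4*10*1 = 40
Discriminant = 9 - 40 = -31

-31


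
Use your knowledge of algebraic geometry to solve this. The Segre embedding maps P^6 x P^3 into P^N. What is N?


The Segre embedding maps P^m x P^n into P^N via
all products of coordinates from each factor.
N = (m+1)(n+1) - 1
N = (6+1)(3+1) - 1
N = 7*4 - 1
N = 28 - 1 = 27

27


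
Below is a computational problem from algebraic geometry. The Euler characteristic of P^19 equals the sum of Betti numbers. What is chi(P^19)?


The complex projective space P^19 has one cell in each even real dimension 0, 2, ..., 38.
The cohomology groups are H^{2k}(P^19) = Z for k = 0,...,19, and 0 otherwise.
Euler characteristic = sum of Betti numbers = 1 per even-dimensional cohomology group.
chi(P^19) = 19 + 1 = 20

20


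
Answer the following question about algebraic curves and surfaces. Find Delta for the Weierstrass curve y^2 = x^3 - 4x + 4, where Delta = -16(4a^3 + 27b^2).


Compute each component:
4a^3 = 4*(-4)^3 = 4*(-64) = -256
27b^2 = 27*4^2 = 27*16 = 432
4a^3 + 27b^2 = -256 + 432 = 176
Delta = -16*176 = -2816

-2816


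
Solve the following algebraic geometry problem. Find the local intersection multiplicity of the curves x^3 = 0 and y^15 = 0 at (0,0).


The intersection multiplicity of V(x^a) and V(y^b) at the origin is:
I(O; V(x^3), V(y^15)) = dim_k(k[x,y]/(x^3, y^15))
A basis for k[x,y]/(x^3, y^15) is the set of monomials x^i * y^j
where 0 <= i < 3 and 0 <= j < 15.
The number of such monomials is 3 * 15 = 45

45


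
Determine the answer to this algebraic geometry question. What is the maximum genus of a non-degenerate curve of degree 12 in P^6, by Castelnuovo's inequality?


Castelnuovo's bound: write d - 1 = m(r-1) + epsilon with 0 <= epsilon < r-1.
d - 1 = 12 - 1 = 11
r - 1 = 6 - 1 = 5
11 = 2*5 + 1, so m = 2, epsilon = 1
pi(d, r) = m(m-1)(r-1)/2 + m*epsilon
= 2*1*5/2 + 2*1
= 10/2 + 2
= 5 + 2 = 7

7


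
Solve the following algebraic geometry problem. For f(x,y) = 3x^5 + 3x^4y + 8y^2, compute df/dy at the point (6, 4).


df/dy = 3*x^4 + 2*8*y^1
At (6,4): 3*6^4 + 2*8*4^1
= 3888 + 64
= 3952

3952


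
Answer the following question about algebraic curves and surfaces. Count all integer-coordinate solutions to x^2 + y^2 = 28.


Systematically check integer values of x where x^2 <= 28.
For each valid x, check if 28 - x^2 is a perfect square.
Total integer solutions found: 0

0


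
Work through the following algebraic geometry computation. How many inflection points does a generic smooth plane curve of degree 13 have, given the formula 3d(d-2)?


For a general smooth plane curve C of degree d, the inflection points are
the intersection of C with its Hessian curve, which has degree 3(d-2).
By Bezout, the total intersection number is d * 3(d-2) = 13 * 33 = 429.
For a general curve every flex is ordinary, so each contributes
multiplicity 1 to C·Hess(C), and the number of distinct inflection
points is 3d(d-2).
Inflection points = 3*13*(13-2) = 3*13*11 = 429

429


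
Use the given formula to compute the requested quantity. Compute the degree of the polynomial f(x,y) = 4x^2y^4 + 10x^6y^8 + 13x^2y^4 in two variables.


Examine each term for its total degree (sum of exponents).
  Term '4x^2y^4' has total degree 2+4 = 6.
  Term '10x^6y^8' has total degree 6+8 = 14.
  Term '13x^2y^4' has total degree 2+4 = 6.
The maximum total degree among all terms is 14.

14


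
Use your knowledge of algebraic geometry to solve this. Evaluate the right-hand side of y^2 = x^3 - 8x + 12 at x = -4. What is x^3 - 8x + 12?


Compute x^3 - 8x + 12 at x = -4:
x^3 = (-4)^3 = -64
(-8)*x = (-8)*(-4) = 32
Sum: -64 + 32 + 12 = -20

-20


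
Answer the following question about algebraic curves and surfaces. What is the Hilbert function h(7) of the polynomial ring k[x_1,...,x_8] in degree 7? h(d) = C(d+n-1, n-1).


The Hilbert function for the polynomial ring in 8 variables is:
h(d) = C(d+n-1, n-1)
h(7) = C(7+8-1, 8-1) = C(14, 7)
= 14! / (7! * 7!)
= 3432

3432
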